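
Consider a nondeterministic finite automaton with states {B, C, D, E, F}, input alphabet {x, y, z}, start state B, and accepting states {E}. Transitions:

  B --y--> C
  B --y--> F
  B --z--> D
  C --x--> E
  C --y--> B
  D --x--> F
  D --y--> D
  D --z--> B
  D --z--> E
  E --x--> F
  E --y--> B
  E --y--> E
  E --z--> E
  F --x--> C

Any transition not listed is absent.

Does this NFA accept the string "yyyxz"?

Yes

Start in {B}.
Read 'y': {B} → {C, F}.
Read 'y': {C, F} → {B}.
Read 'y': {B} → {C, F}.
Read 'x': {C, F} → {C, E}.
Read 'z': {C, E} → {E}.
The final set {E} contains the accepting state E.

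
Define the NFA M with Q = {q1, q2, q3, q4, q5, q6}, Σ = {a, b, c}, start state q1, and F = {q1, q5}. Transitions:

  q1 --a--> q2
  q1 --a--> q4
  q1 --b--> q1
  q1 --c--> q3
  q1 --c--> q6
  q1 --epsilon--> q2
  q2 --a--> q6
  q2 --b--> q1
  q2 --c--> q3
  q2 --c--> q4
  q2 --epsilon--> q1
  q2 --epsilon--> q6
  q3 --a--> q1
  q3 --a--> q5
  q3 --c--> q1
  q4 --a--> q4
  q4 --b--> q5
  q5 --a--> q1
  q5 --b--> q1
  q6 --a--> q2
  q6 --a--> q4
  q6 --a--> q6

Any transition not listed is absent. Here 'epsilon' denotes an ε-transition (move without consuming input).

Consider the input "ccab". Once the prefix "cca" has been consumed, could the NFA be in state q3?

Start: ε-closure({q1}) = {q1, q2, q6}.
Read 'c': q1→{q3, q6}, q2→{q3, q4}, q6→∅; now {q3, q4, q6}.
Read 'c': q3→{q1}, q4→∅, q6→∅; union {q1}; ε-closure = {q1, q2, q6}.
Read 'a': q1→{q2, q4}, q2→{q6}, q6→{q2, q4, q6}; union {q2, q4, q6}; ε-closure = {q1, q2, q4, q6}.
State q3 is not in {q1, q2, q4, q6}.

No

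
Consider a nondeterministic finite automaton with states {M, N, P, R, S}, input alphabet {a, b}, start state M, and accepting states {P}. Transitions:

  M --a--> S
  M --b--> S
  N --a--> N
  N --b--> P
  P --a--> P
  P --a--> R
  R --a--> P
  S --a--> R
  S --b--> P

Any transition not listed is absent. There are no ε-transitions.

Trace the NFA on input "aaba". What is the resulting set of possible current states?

Start in {M}.
Read 'a': M→{S}; now {S}.
Read 'a': S→{R}; now {R}.
Read 'b': R→∅; now ∅.
The set is empty and remains empty for the remaining 1 symbol.

∅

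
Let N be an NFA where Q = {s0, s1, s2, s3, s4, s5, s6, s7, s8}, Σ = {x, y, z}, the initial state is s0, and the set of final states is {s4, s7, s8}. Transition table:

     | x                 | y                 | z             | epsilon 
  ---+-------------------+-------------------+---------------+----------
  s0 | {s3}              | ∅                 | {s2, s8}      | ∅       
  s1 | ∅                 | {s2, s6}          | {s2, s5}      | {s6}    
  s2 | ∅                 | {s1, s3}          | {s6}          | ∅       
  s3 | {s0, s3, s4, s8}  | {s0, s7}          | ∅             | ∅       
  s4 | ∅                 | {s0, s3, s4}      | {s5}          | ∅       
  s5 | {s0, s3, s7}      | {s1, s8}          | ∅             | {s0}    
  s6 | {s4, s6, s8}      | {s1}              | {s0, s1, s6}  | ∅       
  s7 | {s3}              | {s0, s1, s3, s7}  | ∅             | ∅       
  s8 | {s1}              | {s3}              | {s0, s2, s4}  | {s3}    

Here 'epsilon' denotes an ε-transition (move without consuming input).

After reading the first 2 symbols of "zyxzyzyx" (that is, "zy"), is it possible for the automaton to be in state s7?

Yes

Start in {s0}.
Read 'z': s0→{s2, s8}; union {s2, s8}; ε-closure = {s2, s3, s8}.
Read 'y': s2→{s1, s3}, s3→{s0, s7}, s8→{s3}; union {s0, s1, s3, s7}; ε-closure = {s0, s1, s3, s6, s7}.
State s7 is in {s0, s1, s3, s6, s7}.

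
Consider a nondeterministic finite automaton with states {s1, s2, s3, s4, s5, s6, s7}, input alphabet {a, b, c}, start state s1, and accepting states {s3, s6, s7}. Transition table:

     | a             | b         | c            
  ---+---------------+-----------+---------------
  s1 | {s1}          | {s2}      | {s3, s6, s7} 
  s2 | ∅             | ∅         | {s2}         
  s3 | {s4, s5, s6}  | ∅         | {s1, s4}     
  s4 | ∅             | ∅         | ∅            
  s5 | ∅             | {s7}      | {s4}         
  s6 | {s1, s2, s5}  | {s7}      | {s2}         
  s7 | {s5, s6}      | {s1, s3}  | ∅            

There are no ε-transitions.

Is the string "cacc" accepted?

No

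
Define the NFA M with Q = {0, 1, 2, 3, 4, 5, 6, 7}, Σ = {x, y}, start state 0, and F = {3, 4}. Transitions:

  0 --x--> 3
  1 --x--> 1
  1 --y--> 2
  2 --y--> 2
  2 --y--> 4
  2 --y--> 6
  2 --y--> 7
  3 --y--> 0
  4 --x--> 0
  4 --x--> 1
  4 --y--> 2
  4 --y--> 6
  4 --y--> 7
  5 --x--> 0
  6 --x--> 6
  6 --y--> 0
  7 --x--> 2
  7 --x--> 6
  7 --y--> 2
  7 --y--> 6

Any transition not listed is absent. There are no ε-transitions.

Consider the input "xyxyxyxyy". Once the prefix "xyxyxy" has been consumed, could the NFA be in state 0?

Yes

Start in {0}.
Read 'x': {0} → {3}.
Read 'y': {3} → {0}.
Read 'x': {0} → {3}.
Read 'y': {3} → {0}.
Read 'x': {0} → {3}.
Read 'y': {3} → {0}.
State 0 is in {0}.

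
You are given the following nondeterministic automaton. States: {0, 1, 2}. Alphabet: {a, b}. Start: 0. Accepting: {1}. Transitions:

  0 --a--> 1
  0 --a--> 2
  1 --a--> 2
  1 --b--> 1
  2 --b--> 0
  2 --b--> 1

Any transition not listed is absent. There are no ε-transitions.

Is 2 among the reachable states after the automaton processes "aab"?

No

Start in {0}.
Read 'a': 0→{1, 2}; now {1, 2}.
Read 'a': 1→{2}, 2→∅; now {2}.
Read 'b': 2→{0, 1}; now {0, 1}.
State 2 is not in {0, 1}.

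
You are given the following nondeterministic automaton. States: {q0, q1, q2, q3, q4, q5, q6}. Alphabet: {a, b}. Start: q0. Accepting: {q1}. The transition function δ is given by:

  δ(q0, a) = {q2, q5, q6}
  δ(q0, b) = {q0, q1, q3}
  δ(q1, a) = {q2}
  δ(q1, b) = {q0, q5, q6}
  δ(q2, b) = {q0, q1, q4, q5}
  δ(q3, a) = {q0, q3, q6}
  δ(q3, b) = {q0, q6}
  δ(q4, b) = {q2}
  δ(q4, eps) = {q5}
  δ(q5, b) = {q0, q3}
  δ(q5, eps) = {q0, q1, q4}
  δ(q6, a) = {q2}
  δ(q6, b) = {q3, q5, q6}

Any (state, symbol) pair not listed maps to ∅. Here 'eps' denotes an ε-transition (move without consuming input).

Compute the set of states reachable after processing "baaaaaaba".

Start in {q0}.
Read 'b': {q0} → {q0, q1, q3}.
Read 'a': {q0, q1, q3} → {q0, q1, q2, q3, q4, q5, q6}.
Read 'a': {q0, q1, q2, q3, q4, q5, q6} → {q0, q1, q2, q3, q4, q5, q6}.
Read 'a': {q0, q1, q2, q3, q4, q5, q6} → {q0, q1, q2, q3, q4, q5, q6}.
Read 'a': {q0, q1, q2, q3, q4, q5, q6} → {q0, q1, q2, q3, q4, q5, q6}.
Read 'a': {q0, q1, q2, q3, q4, q5, q6} → {q0, q1, q2, q3, q4, q5, q6}.
Read 'a': {q0, q1, q2, q3, q4, q5, q6} → {q0, q1, q2, q3, q4, q5, q6}.
Read 'b': {q0, q1, q2, q3, q4, q5, q6} → {q0, q1, q2, q3, q4, q5, q6}.
Read 'a': {q0, q1, q2, q3, q4, q5, q6} → {q0, q1, q2, q3, q4, q5, q6}.

{q0, q1, q2, q3, q4, q5, q6}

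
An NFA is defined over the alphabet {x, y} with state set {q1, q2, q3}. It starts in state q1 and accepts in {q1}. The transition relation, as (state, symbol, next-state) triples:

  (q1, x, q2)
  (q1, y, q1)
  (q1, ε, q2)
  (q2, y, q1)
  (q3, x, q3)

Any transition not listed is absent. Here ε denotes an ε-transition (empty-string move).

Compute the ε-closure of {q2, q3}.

{q2, q3}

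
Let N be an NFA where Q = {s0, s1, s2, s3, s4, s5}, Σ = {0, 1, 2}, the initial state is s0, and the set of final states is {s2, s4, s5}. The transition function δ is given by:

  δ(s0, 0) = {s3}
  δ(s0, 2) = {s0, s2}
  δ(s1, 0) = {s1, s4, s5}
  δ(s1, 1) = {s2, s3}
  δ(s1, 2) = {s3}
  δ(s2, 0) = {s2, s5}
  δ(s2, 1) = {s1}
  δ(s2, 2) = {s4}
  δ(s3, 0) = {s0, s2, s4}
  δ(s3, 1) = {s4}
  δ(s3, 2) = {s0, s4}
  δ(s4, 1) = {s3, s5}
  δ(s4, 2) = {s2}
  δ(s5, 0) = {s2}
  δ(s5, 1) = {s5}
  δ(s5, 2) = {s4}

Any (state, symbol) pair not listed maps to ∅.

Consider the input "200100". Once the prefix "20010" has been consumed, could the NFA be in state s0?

Yes

Start in {s0}.
Read '2': s0→{s0, s2}; now {s0, s2}.
Read '0': s0→{s3}, s2→{s2, s5}; now {s2, s3, s5}.
Read '0': s2→{s2, s5}, s3→{s0, s2, s4}, s5→{s2}; now {s0, s2, s4, s5}.
Read '1': s0→∅, s2→{s1}, s4→{s3, s5}, s5→{s5}; now {s1, s3, s5}.
Read '0': s1→{s1, s4, s5}, s3→{s0, s2, s4}, s5→{s2}; now {s0, s1, s2, s4, s5}.
State s0 is in {s0, s1, s2, s4, s5}.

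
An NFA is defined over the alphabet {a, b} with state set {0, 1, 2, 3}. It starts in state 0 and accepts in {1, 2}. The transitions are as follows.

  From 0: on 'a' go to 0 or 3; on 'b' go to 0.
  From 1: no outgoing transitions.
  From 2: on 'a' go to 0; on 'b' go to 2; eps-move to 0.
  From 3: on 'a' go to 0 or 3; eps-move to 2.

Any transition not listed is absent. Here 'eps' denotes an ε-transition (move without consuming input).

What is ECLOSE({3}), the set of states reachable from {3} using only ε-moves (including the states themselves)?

{0, 2, 3}

Begin with {3}.
ε-move 3 → 2; add 2.
ε-move 2 → 0; add 0.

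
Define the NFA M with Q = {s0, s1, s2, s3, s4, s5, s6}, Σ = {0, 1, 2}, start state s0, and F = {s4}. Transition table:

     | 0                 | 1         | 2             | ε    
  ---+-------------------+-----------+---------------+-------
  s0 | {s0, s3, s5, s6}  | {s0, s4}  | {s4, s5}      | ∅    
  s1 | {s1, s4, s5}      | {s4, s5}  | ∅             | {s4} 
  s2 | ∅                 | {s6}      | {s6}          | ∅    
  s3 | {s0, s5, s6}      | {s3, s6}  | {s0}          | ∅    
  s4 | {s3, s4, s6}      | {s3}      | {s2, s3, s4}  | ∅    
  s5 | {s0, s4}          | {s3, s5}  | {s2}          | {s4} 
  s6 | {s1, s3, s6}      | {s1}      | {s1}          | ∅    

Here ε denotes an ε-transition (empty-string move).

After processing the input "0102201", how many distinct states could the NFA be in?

6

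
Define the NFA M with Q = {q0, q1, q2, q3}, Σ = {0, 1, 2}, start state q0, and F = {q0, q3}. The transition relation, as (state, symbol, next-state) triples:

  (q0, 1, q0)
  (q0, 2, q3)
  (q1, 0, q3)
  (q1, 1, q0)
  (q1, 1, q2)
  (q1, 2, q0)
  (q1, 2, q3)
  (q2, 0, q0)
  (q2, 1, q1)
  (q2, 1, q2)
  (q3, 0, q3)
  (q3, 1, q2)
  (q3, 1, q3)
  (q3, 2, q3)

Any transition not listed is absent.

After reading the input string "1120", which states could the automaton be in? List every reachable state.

{q3}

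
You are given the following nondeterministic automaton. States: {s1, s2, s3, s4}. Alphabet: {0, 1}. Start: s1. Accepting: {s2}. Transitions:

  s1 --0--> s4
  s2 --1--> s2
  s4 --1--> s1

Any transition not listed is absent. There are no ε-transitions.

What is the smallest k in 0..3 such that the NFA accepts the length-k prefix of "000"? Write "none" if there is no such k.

none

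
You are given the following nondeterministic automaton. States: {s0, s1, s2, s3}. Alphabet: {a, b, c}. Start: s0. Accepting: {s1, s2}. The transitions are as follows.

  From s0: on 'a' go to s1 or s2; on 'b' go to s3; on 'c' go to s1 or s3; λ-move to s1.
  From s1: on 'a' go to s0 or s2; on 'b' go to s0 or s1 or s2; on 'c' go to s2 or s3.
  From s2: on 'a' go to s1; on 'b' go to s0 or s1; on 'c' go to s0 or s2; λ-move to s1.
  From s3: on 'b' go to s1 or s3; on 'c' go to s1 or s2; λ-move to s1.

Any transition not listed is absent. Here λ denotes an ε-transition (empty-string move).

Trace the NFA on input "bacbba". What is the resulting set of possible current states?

Start: ε-closure({s0}) = {s0, s1}.
Read 'b': s0→{s3}, s1→{s0, s1, s2}; now {s0, s1, s2, s3}.
Read 'a': s0→{s1, s2}, s1→{s0, s2}, s2→{s1}, s3→∅; now {s0, s1, s2}.
Read 'c': s0→{s1, s3}, s1→{s2, s3}, s2→{s0, s2}; now {s0, s1, s2, s3}.
Read 'b': s0→{s3}, s1→{s0, s1, s2}, s2→{s0, s1}, s3→{s1, s3}; now {s0, s1, s2, s3}.
Read 'b': s0→{s3}, s1→{s0, s1, s2}, s2→{s0, s1}, s3→{s1, s3}; now {s0, s1, s2, s3}.
Read 'a': s0→{s1, s2}, s1→{s0, s2}, s2→{s1}, s3→∅; now {s0, s1, s2}.

{s0, s1, s2}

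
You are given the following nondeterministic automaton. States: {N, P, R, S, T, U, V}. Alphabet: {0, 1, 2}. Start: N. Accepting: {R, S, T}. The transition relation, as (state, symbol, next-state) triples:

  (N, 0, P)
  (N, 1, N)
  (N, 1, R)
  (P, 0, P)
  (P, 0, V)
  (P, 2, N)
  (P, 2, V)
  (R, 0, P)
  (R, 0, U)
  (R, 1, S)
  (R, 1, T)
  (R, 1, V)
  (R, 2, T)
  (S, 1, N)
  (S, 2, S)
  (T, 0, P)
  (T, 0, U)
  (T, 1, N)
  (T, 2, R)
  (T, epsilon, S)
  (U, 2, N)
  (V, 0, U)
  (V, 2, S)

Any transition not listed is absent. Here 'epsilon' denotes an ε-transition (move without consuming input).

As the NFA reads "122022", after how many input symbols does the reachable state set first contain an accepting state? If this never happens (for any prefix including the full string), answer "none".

1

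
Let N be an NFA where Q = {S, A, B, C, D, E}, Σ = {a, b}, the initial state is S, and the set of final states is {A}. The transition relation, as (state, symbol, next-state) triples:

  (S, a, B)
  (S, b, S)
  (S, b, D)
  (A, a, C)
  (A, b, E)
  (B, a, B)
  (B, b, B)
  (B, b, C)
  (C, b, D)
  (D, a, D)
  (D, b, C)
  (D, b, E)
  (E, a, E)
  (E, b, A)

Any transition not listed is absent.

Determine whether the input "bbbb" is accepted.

Start in {S}.
Read 'b': S→{S, D}; now {S, D}.
Read 'b': S→{S, D}, D→{C, E}; now {S, C, D, E}.
Read 'b': S→{S, D}, C→{D}, D→{C, E}, E→{A}; now {S, A, C, D, E}.
Read 'b': S→{S, D}, A→{E}, C→{D}, D→{C, E}, E→{A}; now {S, A, C, D, E}.
The final set {S, A, C, D, E} contains the accepting state A.

Yes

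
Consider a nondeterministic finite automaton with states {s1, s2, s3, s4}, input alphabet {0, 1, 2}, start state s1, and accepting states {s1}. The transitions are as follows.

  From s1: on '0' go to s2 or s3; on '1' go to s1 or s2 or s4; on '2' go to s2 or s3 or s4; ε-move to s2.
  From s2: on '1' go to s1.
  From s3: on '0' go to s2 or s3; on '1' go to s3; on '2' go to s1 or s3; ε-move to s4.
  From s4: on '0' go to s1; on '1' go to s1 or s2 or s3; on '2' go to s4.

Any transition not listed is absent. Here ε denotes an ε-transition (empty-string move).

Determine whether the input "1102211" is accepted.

Yes

Start: ε-closure({s1}) = {s1, s2}.
Read '1': {s1, s2} → {s1, s2, s4}.
Read '1': {s1, s2, s4} → {s1, s2, s3, s4}.
Read '0': {s1, s2, s3, s4} → {s1, s2, s3, s4}.
Read '2': {s1, s2, s3, s4} → {s1, s2, s3, s4}.
Read '2': {s1, s2, s3, s4} → {s1, s2, s3, s4}.
Read '1': {s1, s2, s3, s4} → {s1, s2, s3, s4}.
Read '1': {s1, s2, s3, s4} → {s1, s2, s3, s4}.
The final set {s1, s2, s3, s4} contains the accepting state s1.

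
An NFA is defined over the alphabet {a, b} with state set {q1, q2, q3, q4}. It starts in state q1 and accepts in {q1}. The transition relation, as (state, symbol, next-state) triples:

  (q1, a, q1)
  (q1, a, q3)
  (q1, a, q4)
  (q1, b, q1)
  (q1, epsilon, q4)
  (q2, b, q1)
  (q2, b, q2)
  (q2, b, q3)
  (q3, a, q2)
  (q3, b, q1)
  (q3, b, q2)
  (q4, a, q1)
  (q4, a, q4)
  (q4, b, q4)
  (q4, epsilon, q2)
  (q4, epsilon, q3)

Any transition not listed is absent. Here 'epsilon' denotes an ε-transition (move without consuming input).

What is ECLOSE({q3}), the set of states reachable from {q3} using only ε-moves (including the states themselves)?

{q3}

Begin with {q3}.
No ε-moves leave this set, so the closure equals the set itself.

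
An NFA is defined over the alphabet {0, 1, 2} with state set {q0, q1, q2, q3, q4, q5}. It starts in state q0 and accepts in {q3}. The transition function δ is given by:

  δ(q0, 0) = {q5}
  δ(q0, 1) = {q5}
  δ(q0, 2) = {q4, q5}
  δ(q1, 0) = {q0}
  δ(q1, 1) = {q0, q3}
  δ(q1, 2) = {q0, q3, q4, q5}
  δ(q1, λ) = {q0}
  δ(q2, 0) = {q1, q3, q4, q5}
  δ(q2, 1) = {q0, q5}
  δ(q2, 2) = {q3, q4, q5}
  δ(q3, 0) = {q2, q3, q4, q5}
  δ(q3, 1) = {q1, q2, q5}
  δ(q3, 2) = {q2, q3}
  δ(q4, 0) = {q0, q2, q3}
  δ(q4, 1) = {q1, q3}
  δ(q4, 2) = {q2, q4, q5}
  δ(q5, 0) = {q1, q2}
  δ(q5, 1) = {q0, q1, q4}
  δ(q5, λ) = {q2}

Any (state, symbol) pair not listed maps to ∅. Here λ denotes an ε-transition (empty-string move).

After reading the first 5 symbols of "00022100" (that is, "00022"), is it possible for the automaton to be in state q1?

No

Start in {q0}.
Read '0': {q0} → {q2, q5}.
Read '0': {q2, q5} → {q0, q1, q2, q3, q4, q5}.
Read '0': {q0, q1, q2, q3, q4, q5} → {q0, q1, q2, q3, q4, q5}.
Read '2': {q0, q1, q2, q3, q4, q5} → {q0, q2, q3, q4, q5}.
Read '2': {q0, q2, q3, q4, q5} → {q2, q3, q4, q5}.
State q1 is not in {q2, q3, q4, q5}.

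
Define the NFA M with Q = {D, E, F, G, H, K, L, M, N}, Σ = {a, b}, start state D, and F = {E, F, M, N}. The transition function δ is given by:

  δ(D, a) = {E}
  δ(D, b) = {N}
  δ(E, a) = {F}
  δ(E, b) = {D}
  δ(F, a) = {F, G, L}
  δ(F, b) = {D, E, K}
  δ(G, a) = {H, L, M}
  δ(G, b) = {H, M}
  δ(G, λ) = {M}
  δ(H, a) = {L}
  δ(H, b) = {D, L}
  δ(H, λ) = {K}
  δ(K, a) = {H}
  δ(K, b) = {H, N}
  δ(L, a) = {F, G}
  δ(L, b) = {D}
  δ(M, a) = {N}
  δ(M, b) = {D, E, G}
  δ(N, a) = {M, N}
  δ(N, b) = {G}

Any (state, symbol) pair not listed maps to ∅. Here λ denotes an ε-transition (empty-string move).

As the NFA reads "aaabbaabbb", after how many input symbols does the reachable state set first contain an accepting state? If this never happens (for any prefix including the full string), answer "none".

1

Start in {D}.
Read 'a': {D} → {E}.
None of the earlier sets intersect F, but {E} does.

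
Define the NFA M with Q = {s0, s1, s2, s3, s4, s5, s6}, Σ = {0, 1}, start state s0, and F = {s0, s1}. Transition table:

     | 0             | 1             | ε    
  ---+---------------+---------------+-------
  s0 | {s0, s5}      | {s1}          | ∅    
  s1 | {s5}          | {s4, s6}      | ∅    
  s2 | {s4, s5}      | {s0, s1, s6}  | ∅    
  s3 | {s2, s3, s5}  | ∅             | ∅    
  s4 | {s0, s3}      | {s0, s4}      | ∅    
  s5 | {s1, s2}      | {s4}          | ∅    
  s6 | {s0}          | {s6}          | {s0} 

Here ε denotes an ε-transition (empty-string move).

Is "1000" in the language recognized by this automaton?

Start in {s0}.
Read '1': s0→{s1}; now {s1}.
Read '0': s1→{s5}; now {s5}.
Read '0': s5→{s1, s2}; now {s1, s2}.
Read '0': s1→{s5}, s2→{s4, s5}; now {s4, s5}.
The final set {s4, s5} contains no accepting state.

No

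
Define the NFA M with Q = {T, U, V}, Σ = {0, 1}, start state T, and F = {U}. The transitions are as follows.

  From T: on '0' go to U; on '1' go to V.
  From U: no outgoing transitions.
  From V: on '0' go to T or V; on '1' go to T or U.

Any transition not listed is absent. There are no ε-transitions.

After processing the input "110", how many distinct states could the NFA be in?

Start in {T}.
Read '1': T→{V}; now {V}.
Read '1': V→{T, U}; now {T, U}.
Read '0': T→{U}, U→∅; now {U}.
That set has 1 state.

1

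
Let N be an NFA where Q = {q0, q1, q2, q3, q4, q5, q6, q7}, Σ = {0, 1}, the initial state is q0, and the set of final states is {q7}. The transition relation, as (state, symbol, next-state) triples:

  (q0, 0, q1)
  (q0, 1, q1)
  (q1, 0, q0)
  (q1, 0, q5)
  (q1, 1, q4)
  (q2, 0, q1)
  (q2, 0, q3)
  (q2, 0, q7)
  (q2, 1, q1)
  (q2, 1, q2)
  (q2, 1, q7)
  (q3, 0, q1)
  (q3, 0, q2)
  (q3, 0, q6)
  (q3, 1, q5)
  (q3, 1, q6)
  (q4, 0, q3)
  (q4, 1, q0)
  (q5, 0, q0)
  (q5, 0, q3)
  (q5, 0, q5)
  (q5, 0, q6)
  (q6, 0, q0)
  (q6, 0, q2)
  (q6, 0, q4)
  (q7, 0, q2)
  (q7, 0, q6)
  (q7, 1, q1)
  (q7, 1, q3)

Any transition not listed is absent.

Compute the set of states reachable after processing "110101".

Start in {q0}.
Read '1': {q0} → {q1}.
Read '1': {q1} → {q4}.
Read '0': {q4} → {q3}.
Read '1': {q3} → {q5, q6}.
Read '0': {q5, q6} → {q0, q2, q3, q4, q5, q6}.
Read '1': {q0, q2, q3, q4, q5, q6} → {q0, q1, q2, q5, q6, q7}.

{q0, q1, q2, q5, q6, q7}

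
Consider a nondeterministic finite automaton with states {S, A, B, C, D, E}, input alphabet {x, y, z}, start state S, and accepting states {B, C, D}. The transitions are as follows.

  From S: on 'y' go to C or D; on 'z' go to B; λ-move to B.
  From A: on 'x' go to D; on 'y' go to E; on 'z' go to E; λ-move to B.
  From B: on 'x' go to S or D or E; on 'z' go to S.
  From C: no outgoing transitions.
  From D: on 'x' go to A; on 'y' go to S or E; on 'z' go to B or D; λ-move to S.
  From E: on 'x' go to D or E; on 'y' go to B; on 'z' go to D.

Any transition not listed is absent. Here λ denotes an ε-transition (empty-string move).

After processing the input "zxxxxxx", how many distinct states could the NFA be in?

Start: ε-closure({S}) = {S, B}.
Read 'z': S→{B}, B→{S}; now {S, B}.
Read 'x': S→∅, B→{S, D, E}; union {S, D, E}; ε-closure = {S, B, D, E}.
Read 'x': S→∅, B→{S, D, E}, D→{A}, E→{D, E}; union {S, A, D, E}; ε-closure = {S, A, B, D, E}.
Read 'x': S→∅, A→{D}, B→{S, D, E}, D→{A}, E→{D, E}; union {S, A, D, E}; ε-closure = {S, A, B, D, E}.
Read 'x': S→∅, A→{D}, B→{S, D, E}, D→{A}, E→{D, E}; union {S, A, D, E}; ε-closure = {S, A, B, D, E}.
Read 'x': S→∅, A→{D}, B→{S, D, E}, D→{A}, E→{D, E}; union {S, A, D, E}; ε-closure = {S, A, B, D, E}.
Read 'x': S→∅, A→{D}, B→{S, D, E}, D→{A}, E→{D, E}; union {S, A, D, E}; ε-closure = {S, A, B, D, E}.
That set has 5 states.

5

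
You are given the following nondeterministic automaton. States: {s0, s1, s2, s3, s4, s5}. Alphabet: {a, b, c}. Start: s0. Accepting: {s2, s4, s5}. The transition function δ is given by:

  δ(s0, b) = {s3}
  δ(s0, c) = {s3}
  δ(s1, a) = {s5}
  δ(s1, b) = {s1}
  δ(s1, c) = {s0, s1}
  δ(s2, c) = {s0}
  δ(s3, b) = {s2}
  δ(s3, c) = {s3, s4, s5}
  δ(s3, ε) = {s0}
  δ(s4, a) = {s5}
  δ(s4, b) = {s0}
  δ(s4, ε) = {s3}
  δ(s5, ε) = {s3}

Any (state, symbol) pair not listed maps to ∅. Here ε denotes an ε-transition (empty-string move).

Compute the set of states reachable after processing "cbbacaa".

Start in {s0}.
Read 'c': {s0} → {s0, s3}.
Read 'b': {s0, s3} → {s0, s2, s3}.
Read 'b': {s0, s2, s3} → {s0, s2, s3}.
Read 'a': {s0, s2, s3} → ∅.
The set is empty and remains empty for the remaining 3 symbols.

∅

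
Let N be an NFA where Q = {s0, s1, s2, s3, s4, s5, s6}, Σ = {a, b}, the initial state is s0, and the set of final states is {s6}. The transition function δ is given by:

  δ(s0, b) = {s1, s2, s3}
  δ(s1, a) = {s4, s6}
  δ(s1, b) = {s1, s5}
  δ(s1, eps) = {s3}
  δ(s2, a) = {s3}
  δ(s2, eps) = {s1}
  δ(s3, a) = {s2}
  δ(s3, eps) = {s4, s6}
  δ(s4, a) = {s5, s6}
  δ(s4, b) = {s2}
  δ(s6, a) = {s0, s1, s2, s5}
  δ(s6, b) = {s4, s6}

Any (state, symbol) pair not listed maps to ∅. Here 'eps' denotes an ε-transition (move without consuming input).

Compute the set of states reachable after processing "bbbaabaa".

{s0, s1, s2, s3, s4, s5, s6}

Start in {s0}.
Read 'b': {s0} → {s1, s2, s3, s4, s6}.
Read 'b': {s1, s2, s3, s4, s6} → {s1, s2, s3, s4, s5, s6}.
Read 'b': {s1, s2, s3, s4, s5, s6} → {s1, s2, s3, s4, s5, s6}.
Read 'a': {s1, s2, s3, s4, s5, s6} → {s0, s1, s2, s3, s4, s5, s6}.
Read 'a': {s0, s1, s2, s3, s4, s5, s6} → {s0, s1, s2, s3, s4, s5, s6}.
Read 'b': {s0, s1, s2, s3, s4, s5, s6} → {s1, s2, s3, s4, s5, s6}.
Read 'a': {s1, s2, s3, s4, s5, s6} → {s0, s1, s2, s3, s4, s5, s6}.
Read 'a': {s0, s1, s2, s3, s4, s5, s6} → {s0, s1, s2, s3, s4, s5, s6}.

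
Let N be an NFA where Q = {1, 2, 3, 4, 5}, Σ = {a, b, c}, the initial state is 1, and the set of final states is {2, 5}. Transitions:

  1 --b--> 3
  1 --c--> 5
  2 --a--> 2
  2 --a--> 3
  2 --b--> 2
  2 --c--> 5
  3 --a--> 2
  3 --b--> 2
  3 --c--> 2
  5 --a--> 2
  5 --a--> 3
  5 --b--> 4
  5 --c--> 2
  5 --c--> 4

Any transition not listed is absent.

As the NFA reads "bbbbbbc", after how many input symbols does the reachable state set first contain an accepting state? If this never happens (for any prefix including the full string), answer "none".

2

Start in {1}.
Read 'b': {1} → {3}.
Read 'b': {3} → {2}.
None of the earlier sets intersect F, but {2} does.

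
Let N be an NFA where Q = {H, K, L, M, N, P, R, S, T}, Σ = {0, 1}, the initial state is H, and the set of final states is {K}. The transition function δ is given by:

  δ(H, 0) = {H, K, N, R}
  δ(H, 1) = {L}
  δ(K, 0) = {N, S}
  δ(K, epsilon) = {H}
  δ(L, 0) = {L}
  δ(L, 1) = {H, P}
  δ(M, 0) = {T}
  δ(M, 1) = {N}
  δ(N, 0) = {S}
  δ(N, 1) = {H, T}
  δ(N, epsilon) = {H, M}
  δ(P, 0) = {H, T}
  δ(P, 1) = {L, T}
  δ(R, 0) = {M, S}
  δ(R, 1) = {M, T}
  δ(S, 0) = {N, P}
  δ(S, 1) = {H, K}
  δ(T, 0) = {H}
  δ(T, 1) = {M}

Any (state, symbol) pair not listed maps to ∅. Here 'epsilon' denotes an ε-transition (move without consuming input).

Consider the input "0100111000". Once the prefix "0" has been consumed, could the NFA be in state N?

Yes

Start in {H}.
Read '0': {H} → {H, K, M, N, R}.
State N is in {H, K, M, N, R}.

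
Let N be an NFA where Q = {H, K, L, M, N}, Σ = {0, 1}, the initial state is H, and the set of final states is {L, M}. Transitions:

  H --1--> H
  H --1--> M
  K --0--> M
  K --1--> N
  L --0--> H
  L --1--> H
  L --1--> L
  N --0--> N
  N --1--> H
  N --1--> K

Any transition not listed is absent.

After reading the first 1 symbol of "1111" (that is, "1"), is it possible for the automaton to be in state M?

Start in {H}.
Read '1': {H} → {H, M}.
State M is in {H, M}.

Yes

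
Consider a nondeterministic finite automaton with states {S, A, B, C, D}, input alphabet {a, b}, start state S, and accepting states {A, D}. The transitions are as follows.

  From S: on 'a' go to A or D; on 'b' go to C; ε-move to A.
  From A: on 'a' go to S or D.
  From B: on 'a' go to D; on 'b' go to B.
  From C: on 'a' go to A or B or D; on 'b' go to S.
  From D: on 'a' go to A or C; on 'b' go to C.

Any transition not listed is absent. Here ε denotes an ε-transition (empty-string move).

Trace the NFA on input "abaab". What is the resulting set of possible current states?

{S, A, C}

Start: ε-closure({S}) = {S, A}.
Read 'a': S→{A, D}, A→{S, D}; now {S, A, D}.
Read 'b': S→{C}, A→∅, D→{C}; now {C}.
Read 'a': C→{A, B, D}; now {A, B, D}.
Read 'a': A→{S, D}, B→{D}, D→{A, C}; now {S, A, C, D}.
Read 'b': S→{C}, A→∅, C→{S}, D→{C}; union {S, C}; ε-closure = {S, A, C}.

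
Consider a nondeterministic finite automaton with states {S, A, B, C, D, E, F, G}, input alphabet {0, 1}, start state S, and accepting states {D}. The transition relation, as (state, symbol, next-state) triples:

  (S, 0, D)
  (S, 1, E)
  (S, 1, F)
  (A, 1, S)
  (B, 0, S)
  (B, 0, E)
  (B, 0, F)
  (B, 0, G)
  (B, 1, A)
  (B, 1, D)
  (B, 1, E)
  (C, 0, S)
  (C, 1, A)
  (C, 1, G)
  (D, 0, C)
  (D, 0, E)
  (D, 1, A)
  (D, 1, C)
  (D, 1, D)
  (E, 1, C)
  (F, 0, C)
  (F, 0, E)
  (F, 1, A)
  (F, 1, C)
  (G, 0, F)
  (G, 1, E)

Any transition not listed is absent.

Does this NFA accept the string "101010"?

No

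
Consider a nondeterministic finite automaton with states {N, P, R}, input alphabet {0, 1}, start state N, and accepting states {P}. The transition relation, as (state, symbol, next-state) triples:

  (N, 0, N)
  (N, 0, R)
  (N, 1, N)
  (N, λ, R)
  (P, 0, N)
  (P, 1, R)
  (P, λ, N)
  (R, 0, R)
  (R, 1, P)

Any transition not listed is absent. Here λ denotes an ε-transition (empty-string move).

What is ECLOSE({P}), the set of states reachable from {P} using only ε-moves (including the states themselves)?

{N, P, R}

Begin with {P}.
ε-move P → N; add N.
ε-move N → R; add R.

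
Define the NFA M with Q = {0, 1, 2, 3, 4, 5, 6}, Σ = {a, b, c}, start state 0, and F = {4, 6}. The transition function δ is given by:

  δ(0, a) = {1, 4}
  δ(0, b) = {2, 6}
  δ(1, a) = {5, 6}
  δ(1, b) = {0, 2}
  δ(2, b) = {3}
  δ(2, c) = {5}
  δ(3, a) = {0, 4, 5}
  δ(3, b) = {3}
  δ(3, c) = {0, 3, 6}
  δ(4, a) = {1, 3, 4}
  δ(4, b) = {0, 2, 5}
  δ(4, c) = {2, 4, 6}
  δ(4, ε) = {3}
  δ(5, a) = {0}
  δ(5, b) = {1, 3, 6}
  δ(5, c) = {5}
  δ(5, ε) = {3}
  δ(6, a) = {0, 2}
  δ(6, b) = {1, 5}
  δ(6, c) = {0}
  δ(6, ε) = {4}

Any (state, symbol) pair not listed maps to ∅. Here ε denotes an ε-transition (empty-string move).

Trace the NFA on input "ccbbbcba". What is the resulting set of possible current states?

∅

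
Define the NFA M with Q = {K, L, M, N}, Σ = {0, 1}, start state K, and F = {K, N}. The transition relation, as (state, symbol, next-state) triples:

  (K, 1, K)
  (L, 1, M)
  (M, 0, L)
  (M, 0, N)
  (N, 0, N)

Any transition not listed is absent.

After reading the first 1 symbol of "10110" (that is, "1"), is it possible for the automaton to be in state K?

Start in {K}.
Read '1': K→{K}; now {K}.
State K is in {K}.

Yes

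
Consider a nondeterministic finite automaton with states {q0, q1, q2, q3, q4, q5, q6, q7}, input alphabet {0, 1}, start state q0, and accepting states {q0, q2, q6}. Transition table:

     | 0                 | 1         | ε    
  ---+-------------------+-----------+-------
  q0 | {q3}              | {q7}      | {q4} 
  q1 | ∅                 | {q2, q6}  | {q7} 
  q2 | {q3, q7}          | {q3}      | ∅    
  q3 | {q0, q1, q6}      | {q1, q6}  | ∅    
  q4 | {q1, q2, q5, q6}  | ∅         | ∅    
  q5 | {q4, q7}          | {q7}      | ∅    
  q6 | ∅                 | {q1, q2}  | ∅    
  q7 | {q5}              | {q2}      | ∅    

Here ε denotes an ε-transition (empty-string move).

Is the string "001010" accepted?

Start: ε-closure({q0}) = {q0, q4}.
Read '0': q0→{q3}, q4→{q1, q2, q5, q6}; union {q1, q2, q3, q5, q6}; ε-closure = {q1, q2, q3, q5, q6, q7}.
Read '0': q1→∅, q2→{q3, q7}, q3→{q0, q1, q6}, q5→{q4, q7}, q6→∅, q7→{q5}; now {q0, q1, q3, q4, q5, q6, q7}.
Read '1': q0→{q7}, q1→{q2, q6}, q3→{q1, q6}, q4→∅, q5→{q7}, q6→{q1, q2}, q7→{q2}; now {q1, q2, q6, q7}.
Read '0': q1→∅, q2→{q3, q7}, q6→∅, q7→{q5}; now {q3, q5, q7}.
Read '1': q3→{q1, q6}, q5→{q7}, q7→{q2}; now {q1, q2, q6, q7}.
Read '0': q1→∅, q2→{q3, q7}, q6→∅, q7→{q5}; now {q3, q5, q7}.
The final set {q3, q5, q7} contains no accepting state.

No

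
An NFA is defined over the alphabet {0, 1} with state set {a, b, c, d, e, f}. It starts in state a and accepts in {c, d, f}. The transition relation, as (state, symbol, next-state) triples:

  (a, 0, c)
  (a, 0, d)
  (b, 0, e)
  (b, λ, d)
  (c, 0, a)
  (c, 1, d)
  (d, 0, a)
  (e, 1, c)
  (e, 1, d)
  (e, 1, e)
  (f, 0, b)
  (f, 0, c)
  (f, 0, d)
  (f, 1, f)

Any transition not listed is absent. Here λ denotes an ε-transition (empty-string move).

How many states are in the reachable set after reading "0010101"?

Start in {a}.
Read '0': {a} → {c, d}.
Read '0': {c, d} → {a}.
Read '1': {a} → ∅.
The set is empty and remains empty for the remaining 4 symbols.
That set has 0 states.

0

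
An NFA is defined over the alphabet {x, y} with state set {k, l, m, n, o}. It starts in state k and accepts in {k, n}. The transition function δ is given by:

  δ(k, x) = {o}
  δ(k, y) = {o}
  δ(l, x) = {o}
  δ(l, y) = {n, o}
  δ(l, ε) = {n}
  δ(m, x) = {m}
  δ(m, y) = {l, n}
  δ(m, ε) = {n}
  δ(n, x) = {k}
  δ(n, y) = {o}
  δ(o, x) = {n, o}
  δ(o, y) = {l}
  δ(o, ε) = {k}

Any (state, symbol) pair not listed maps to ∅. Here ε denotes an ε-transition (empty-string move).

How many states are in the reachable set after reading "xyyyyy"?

4

Start in {k}.
Read 'x': k→{o}; union {o}; ε-closure = {k, o}.
Read 'y': k→{o}, o→{l}; union {l, o}; ε-closure = {k, l, n, o}.
Read 'y': k→{o}, l→{n, o}, n→{o}, o→{l}; union {l, n, o}; ε-closure = {k, l, n, o}.
Read 'y': k→{o}, l→{n, o}, n→{o}, o→{l}; union {l, n, o}; ε-closure = {k, l, n, o}.
Read 'y': k→{o}, l→{n, o}, n→{o}, o→{l}; union {l, n, o}; ε-closure = {k, l, n, o}.
Read 'y': k→{o}, l→{n, o}, n→{o}, o→{l}; union {l, n, o}; ε-closure = {k, l, n, o}.
That set has 4 states.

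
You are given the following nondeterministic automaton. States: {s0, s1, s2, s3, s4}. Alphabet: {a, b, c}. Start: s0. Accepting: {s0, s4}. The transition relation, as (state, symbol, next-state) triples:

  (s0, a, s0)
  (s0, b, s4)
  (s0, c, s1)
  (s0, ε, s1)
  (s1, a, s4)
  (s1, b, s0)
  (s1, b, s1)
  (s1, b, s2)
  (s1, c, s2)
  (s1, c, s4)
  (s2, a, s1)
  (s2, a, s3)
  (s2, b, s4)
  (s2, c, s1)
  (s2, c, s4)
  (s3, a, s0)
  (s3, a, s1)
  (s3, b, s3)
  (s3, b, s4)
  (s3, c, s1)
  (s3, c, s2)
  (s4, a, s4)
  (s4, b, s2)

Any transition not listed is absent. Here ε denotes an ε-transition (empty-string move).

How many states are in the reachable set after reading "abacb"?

4

Start: ε-closure({s0}) = {s0, s1}.
Read 'a': {s0, s1} → {s0, s1, s4}.
Read 'b': {s0, s1, s4} → {s0, s1, s2, s4}.
Read 'a': {s0, s1, s2, s4} → {s0, s1, s3, s4}.
Read 'c': {s0, s1, s3, s4} → {s1, s2, s4}.
Read 'b': {s1, s2, s4} → {s0, s1, s2, s4}.
That set has 4 states.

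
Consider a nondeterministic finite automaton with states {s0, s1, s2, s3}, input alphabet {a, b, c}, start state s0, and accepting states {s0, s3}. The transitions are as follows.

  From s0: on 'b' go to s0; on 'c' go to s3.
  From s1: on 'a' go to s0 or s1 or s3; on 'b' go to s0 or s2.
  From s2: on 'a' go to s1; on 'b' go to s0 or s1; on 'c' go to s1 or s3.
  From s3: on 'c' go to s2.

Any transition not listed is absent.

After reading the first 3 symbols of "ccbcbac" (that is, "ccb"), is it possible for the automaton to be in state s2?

No

Start in {s0}.
Read 'c': s0→{s3}; now {s3}.
Read 'c': s3→{s2}; now {s2}.
Read 'b': s2→{s0, s1}; now {s0, s1}.
State s2 is not in {s0, s1}.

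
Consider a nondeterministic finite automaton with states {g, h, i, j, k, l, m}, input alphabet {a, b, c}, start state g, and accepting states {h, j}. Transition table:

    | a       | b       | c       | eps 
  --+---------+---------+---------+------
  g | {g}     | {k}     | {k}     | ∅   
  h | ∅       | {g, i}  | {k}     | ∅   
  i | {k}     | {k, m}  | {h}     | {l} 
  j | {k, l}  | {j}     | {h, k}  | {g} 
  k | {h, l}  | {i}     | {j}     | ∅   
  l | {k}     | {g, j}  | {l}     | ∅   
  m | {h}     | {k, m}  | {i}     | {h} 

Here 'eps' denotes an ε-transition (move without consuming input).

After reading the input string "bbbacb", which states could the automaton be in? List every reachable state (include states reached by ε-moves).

Start in {g}.
Read 'b': g→{k}; now {k}.
Read 'b': k→{i}; union {i}; ε-closure = {i, l}.
Read 'b': i→{k, m}, l→{g, j}; union {g, j, k, m}; ε-closure = {g, h, j, k, m}.
Read 'a': g→{g}, h→∅, j→{k, l}, k→{h, l}, m→{h}; now {g, h, k, l}.
Read 'c': g→{k}, h→{k}, k→{j}, l→{l}; union {j, k, l}; ε-closure = {g, j, k, l}.
Read 'b': g→{k}, j→{j}, k→{i}, l→{g, j}; union {g, i, j, k}; ε-closure = {g, i, j, k, l}.

{g, i, j, k, l}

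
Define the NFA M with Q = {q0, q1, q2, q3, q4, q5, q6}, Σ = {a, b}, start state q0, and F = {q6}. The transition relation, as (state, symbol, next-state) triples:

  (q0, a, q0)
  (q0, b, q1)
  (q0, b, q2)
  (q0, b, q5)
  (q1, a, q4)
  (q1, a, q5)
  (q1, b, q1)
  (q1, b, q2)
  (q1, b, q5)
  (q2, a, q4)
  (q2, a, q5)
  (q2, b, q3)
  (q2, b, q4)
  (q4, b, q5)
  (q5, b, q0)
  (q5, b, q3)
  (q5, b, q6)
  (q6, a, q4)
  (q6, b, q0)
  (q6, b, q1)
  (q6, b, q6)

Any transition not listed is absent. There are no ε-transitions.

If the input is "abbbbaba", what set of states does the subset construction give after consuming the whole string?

Start in {q0}.
Read 'a': {q0} → {q0}.
Read 'b': {q0} → {q1, q2, q5}.
Read 'b': {q1, q2, q5} → {q0, q1, q2, q3, q4, q5, q6}.
Read 'b': {q0, q1, q2, q3, q4, q5, q6} → {q0, q1, q2, q3, q4, q5, q6}.
Read 'b': {q0, q1, q2, q3, q4, q5, q6} → {q0, q1, q2, q3, q4, q5, q6}.
Read 'a': {q0, q1, q2, q3, q4, q5, q6} → {q0, q4, q5}.
Read 'b': {q0, q4, q5} → {q0, q1, q2, q3, q5, q6}.
Read 'a': {q0, q1, q2, q3, q5, q6} → {q0, q4, q5}.

{q0, q4, q5}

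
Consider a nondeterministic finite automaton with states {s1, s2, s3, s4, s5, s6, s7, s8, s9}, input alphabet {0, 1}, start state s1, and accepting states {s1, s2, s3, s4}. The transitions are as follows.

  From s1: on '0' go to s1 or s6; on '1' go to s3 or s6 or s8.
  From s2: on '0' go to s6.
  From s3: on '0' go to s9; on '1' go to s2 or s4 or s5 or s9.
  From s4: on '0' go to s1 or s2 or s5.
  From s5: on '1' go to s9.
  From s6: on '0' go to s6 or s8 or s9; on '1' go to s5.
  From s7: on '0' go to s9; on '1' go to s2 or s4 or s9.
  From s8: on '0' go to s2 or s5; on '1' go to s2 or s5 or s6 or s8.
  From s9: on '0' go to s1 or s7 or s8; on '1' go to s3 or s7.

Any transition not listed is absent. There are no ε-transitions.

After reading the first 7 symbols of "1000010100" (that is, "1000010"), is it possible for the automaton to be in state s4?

Start in {s1}.
Read '1': {s1} → {s3, s6, s8}.
Read '0': {s3, s6, s8} → {s2, s5, s6, s8, s9}.
Read '0': {s2, s5, s6, s8, s9} → {s1, s2, s5, s6, s7, s8, s9}.
Read '0': {s1, s2, s5, s6, s7, s8, s9} → {s1, s2, s5, s6, s7, s8, s9}.
Read '0': {s1, s2, s5, s6, s7, s8, s9} → {s1, s2, s5, s6, s7, s8, s9}.
Read '1': {s1, s2, s5, s6, s7, s8, s9} → {s2, s3, s4, s5, s6, s7, s8, s9}.
Read '0': {s2, s3, s4, s5, s6, s7, s8, s9} → {s1, s2, s5, s6, s7, s8, s9}.
State s4 is not in {s1, s2, s5, s6, s7, s8, s9}.

No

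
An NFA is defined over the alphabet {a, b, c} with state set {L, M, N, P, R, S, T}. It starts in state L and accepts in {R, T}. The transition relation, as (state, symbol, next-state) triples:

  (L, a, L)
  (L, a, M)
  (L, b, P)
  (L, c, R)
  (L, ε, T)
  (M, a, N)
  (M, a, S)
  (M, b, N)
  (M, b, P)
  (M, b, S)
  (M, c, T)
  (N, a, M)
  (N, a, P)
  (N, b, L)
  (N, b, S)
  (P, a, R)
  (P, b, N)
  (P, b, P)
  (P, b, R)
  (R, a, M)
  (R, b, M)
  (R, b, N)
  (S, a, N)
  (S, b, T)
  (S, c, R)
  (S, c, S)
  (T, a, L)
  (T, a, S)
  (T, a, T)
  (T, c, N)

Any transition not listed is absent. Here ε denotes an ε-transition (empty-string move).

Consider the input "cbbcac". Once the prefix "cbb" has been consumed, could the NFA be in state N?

Yes

Start: ε-closure({L}) = {L, T}.
Read 'c': {L, T} → {N, R}.
Read 'b': {N, R} → {L, M, N, S, T}.
Read 'b': {L, M, N, S, T} → {L, N, P, S, T}.
State N is in {L, N, P, S, T}.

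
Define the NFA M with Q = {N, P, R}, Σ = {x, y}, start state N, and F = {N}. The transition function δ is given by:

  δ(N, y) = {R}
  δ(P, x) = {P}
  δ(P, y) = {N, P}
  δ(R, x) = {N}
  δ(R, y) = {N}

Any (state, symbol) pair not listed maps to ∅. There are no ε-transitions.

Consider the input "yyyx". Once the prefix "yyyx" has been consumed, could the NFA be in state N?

Yes

Start in {N}.
Read 'y': {N} → {R}.
Read 'y': {R} → {N}.
Read 'y': {N} → {R}.
Read 'x': {R} → {N}.
State N is in {N}.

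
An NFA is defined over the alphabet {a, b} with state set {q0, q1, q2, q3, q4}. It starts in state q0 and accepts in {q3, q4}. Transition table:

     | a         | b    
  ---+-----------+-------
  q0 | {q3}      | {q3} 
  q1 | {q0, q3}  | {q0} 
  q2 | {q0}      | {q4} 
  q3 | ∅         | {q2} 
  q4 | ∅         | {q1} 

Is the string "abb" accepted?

Yes

Start in {q0}.
Read 'a': {q0} → {q3}.
Read 'b': {q3} → {q2}.
Read 'b': {q2} → {q4}.
The final set {q4} contains the accepting state q4.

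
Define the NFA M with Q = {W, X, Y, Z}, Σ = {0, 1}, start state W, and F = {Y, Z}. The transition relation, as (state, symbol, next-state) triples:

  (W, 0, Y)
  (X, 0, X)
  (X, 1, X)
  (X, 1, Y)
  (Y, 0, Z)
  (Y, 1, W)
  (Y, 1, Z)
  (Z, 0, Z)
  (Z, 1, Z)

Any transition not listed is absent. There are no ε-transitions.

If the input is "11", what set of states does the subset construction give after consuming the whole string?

∅

Start in {W}.
Read '1': W→∅; now ∅.
The set is empty and remains empty for the remaining 1 symbol.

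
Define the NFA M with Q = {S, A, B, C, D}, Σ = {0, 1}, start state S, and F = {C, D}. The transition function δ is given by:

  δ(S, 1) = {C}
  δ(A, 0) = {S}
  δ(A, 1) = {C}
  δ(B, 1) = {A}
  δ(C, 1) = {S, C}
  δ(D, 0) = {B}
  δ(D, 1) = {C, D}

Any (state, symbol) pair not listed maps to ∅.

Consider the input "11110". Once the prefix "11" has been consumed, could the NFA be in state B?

Start in {S}.
Read '1': S→{C}; now {C}.
Read '1': C→{S, C}; now {S, C}.
State B is not in {S, C}.

No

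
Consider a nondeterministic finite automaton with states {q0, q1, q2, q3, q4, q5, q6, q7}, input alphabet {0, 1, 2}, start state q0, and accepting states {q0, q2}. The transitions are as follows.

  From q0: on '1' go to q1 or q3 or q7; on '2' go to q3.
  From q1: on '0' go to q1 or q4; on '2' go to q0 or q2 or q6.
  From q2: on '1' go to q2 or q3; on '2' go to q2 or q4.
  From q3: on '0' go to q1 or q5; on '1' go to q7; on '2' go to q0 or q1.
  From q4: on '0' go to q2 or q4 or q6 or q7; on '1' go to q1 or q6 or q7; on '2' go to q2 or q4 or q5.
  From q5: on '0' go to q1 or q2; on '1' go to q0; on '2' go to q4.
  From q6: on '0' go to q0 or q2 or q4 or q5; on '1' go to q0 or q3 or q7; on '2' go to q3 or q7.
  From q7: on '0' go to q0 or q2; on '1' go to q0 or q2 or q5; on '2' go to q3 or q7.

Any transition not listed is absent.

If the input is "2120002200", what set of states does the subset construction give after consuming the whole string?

{q0, q1, q2, q4, q5, q6, q7}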